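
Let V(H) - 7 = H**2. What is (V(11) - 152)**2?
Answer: 576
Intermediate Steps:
V(H) = 7 + H**2
(V(11) - 152)**2 = ((7 + 11**2) - 152)**2 = ((7 + 121) - 152)**2 = (128 - 152)**2 = (-24)**2 = 576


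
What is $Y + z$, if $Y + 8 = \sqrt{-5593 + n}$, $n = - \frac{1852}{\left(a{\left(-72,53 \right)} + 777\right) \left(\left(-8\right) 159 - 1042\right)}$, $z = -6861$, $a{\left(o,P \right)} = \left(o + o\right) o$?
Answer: $-6869 + \frac{i \sqrt{929975863977871035}}{12894765} \approx -6869.0 + 74.786 i$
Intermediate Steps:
$a{\left(o,P \right)} = 2 o^{2}$ ($a{\left(o,P \right)} = 2 o o = 2 o^{2}$)
$n = \frac{926}{12894765}$ ($n = - \frac{1852}{\left(2 \left(-72\right)^{2} + 777\right) \left(\left(-8\right) 159 - 1042\right)} = - \frac{1852}{\left(2 \cdot 5184 + 777\right) \left(-1272 - 1042\right)} = - \frac{1852}{\left(10368 + 777\right) \left(-2314\right)} = - \frac{1852}{11145 \left(-2314\right)} = - \frac{1852}{-25789530} = \left(-1852\right) \left(- \frac{1}{25789530}\right) = \frac{926}{12894765} \approx 7.1812 \cdot 10^{-5}$)
$Y = -8 + \frac{i \sqrt{929975863977871035}}{12894765}$ ($Y = -8 + \sqrt{-5593 + \frac{926}{12894765}} = -8 + \sqrt{- \frac{72120419719}{12894765}} = -8 + \frac{i \sqrt{929975863977871035}}{12894765} \approx -8.0 + 74.786 i$)
$Y + z = \left(-8 + \frac{i \sqrt{929975863977871035}}{12894765}\right) - 6861 = -6869 + \frac{i \sqrt{929975863977871035}}{12894765}$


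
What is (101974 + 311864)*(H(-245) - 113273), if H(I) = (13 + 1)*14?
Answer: -46795559526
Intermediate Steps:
H(I) = 196 (H(I) = 14*14 = 196)
(101974 + 311864)*(H(-245) - 113273) = (101974 + 311864)*(196 - 113273) = 413838*(-113077) = -46795559526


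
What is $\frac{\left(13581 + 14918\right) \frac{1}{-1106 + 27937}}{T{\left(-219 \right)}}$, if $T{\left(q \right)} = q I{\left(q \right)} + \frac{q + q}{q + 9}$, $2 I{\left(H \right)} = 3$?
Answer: $- \frac{284990}{87580217} \approx -0.003254$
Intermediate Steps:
$I{\left(H \right)} = \frac{3}{2}$ ($I{\left(H \right)} = \frac{1}{2} \cdot 3 = \frac{3}{2}$)
$T{\left(q \right)} = \frac{3 q}{2} + \frac{2 q}{9 + q}$ ($T{\left(q \right)} = q \frac{3}{2} + \frac{q + q}{q + 9} = \frac{3 q}{2} + \frac{2 q}{9 + q}$)
$\frac{\left(13581 + 14918\right) \frac{1}{-1106 + 27937}}{T{\left(-219 \right)}} = \frac{\left(13581 + 14918\right) \frac{1}{-1106 + 27937}}{\frac{1}{2} \left(-219\right) \frac{1}{9 - 219} \left(31 + 3 \left(-219\right)\right)} = \frac{28499 \cdot \frac{1}{26831}}{\frac{1}{2} \left(-219\right) \frac{1}{-210} \left(31 - 657\right)} = \frac{28499 \cdot \frac{1}{26831}}{\frac{1}{2} \left(-219\right) \left(- \frac{1}{210}\right) \left(-626\right)} = \frac{28499}{26831 \left(- \frac{22849}{70}\right)} = \frac{28499}{26831} \left(- \frac{70}{22849}\right) = - \frac{284990}{87580217}$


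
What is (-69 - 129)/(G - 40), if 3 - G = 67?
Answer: 99/52 ≈ 1.9038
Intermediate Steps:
G = -64 (G = 3 - 1*67 = 3 - 67 = -64)
(-69 - 129)/(G - 40) = (-69 - 129)/(-64 - 40) = -198/(-104) = -198*(-1/104) = 99/52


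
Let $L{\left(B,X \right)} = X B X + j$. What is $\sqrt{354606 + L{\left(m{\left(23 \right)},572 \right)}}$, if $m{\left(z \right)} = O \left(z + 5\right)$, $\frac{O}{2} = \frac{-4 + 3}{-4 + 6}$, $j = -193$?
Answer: $i \sqrt{8806739} \approx 2967.6 i$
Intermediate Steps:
$O = -1$ ($O = 2 \frac{-4 + 3}{-4 + 6} = 2 \left(- \frac{1}{2}\right) = -1$)
$m{\left(z \right)} = -5 - z$ ($m{\left(z \right)} = - (z + 5) = - (5 + z) = -5 - z$)
$L{\left(B,X \right)} = -193 + B X^{2}$ ($L{\left(B,X \right)} = X B X - 193 = B X X - 193 = B X^{2} - 193 = -193 + B X^{2}$)
$\sqrt{354606 + L{\left(m{\left(23 \right)},572 \right)}} = \sqrt{354606 + \left(-193 + \left(-5 - 23\right) 572^{2}\right)} = \sqrt{354606 + \left(-193 + \left(-5 - 23\right) 327184\right)} = \sqrt{354606 - 9161345} = \sqrt{-8806739} = i \sqrt{8806739}$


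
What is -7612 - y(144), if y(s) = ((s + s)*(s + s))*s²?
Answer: -1719934396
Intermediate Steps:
y(s) = 4*s⁴ (y(s) = ((2*s)*(2*s))*s² = (4*s²)*s² = 4*s⁴)
-7612 - y(144) = -7612 - 4*144⁴ = -7612 - 4*429981696 = -7612 - 1*1719926784 = -7612 - 1719926784 = -1719934396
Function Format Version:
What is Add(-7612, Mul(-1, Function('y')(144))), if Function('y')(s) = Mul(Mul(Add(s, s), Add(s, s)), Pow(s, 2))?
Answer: -1719934396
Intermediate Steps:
Function('y')(s) = Mul(4, Pow(s, 4)) (Function('y')(s) = Mul(Mul(Mul(2, s), Mul(2, s)), Pow(s, 2)) = Mul(Mul(4, Pow(s, 2)), Pow(s, 2)) = Mul(4, Pow(s, 4)))
Add(-7612, Mul(-1, Function('y')(144))) = Add(-7612, Mul(-1, Mul(4, Pow(144, 4)))) = Add(-7612, Mul(-1, Mul(4, 429981696))) = Add(-7612, Mul(-1, 1719926784)) = Add(-7612, -1719926784) = -1719934396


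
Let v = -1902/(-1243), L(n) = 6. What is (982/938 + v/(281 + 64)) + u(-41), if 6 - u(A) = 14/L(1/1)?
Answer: 948903278/201123615 ≈ 4.7180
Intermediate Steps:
v = 1902/1243 (v = -1902*(-1/1243) = 1902/1243 ≈ 1.5302)
u(A) = 11/3 (u(A) = 6 - 14/6 = 6 - 1*7/3 = 6 - 7/3 = 11/3)
(982/938 + v/(281 + 64)) + u(-41) = (982/938 + 1902/(1243*(281 + 64))) + 11/3 = (982*(1/938) + (1902/1243)/345) + 11/3 = (491/469 + (1902/1243)*(1/345)) + 11/3 = (491/469 + 634/142945) + 11/3 = 70483341/67041205 + 11/3 = 948903278/201123615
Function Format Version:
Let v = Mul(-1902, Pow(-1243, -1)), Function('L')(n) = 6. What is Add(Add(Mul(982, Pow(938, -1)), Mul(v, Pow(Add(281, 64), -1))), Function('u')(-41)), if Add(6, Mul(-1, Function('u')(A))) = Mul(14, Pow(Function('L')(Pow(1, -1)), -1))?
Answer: Rational(948903278, 201123615) ≈ 4.7180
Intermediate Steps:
v = Rational(1902, 1243) (v = Mul(-1902, Rational(-1, 1243)) = Rational(1902, 1243) ≈ 1.5302)
Function('u')(A) = Rational(11, 3) (Function('u')(A) = Add(6, Mul(-1, Mul(14, Pow(6, -1)))) = Add(6, Mul(-1, Mul(14, Rational(1, 6)))) = Add(6, Mul(-1, Rational(7, 3))) = Add(6, Rational(-7, 3)) = Rational(11, 3))
Add(Add(Mul(982, Pow(938, -1)), Mul(v, Pow(Add(281, 64), -1))), Function('u')(-41)) = Add(Add(Mul(982, Pow(938, -1)), Mul(Rational(1902, 1243), Pow(Add(281, 64), -1))), Rational(11, 3)) = Add(Add(Mul(982, Rational(1, 938)), Mul(Rational(1902, 1243), Pow(345, -1))), Rational(11, 3)) = Add(Add(Rational(491, 469), Mul(Rational(1902, 1243), Rational(1, 345))), Rational(11, 3)) = Add(Add(Rational(491, 469), Rational(634, 142945)), Rational(11, 3)) = Add(Rational(70483341, 67041205), Rational(11, 3)) = Rational(948903278, 201123615)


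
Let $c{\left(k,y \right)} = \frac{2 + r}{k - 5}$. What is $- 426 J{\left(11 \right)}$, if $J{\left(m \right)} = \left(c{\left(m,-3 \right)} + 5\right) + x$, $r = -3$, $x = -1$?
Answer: $-1633$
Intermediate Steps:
$c{\left(k,y \right)} = - \frac{1}{-5 + k}$ ($c{\left(k,y \right)} = \frac{2 - 3}{k - 5} = - \frac{1}{-5 + k}$)
$J{\left(m \right)} = 4 - \frac{1}{-5 + m}$ ($J{\left(m \right)} = \left(- \frac{1}{-5 + m} + 5\right) - 1 = \left(5 - \frac{1}{-5 + m}\right) - 1 = 4 - \frac{1}{-5 + m}$)
$- 426 J{\left(11 \right)} = - 426 \frac{-21 + 4 \cdot 11}{-5 + 11} = - 426 \frac{-21 + 44}{6} = - 426 \cdot \frac{1}{6} \cdot 23 = \left(-426\right) \frac{23}{6} = -1633$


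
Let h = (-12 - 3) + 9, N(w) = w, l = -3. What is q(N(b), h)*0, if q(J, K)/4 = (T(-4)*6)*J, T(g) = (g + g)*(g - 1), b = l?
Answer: 0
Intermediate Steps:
b = -3
T(g) = 2*g*(-1 + g) (T(g) = (2*g)*(-1 + g) = 2*g*(-1 + g))
h = -6 (h = -15 + 9 = -6)
q(J, K) = 960*J (q(J, K) = 4*(((2*(-4)*(-1 - 4))*6)*J) = 4*(((2*(-4)*(-5))*6)*J) = 4*((40*6)*J) = 4*(240*J) = 960*J)
q(N(b), h)*0 = (960*(-3))*0 = -2880*0 = 0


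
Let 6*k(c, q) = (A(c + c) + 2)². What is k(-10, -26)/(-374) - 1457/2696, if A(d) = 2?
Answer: -828161/1512456 ≈ -0.54756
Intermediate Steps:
k(c, q) = 8/3 (k(c, q) = (2 + 2)²/6 = (⅙)*4² = (⅙)*16 = 8/3)
k(-10, -26)/(-374) - 1457/2696 = (8/3)/(-374) - 1457/2696 = (8/3)*(-1/374) - 1457*1/2696 = -4/561 - 1457/2696 = -828161/1512456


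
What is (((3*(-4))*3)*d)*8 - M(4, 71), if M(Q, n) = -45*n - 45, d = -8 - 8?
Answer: 7848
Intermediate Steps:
d = -16
M(Q, n) = -45 - 45*n
(((3*(-4))*3)*d)*8 - M(4, 71) = (((3*(-4))*3)*(-16))*8 - (-45 - 45*71) = (-12*3*(-16))*8 - (-45 - 3195) = -36*(-16)*8 - 1*(-3240) = 576*8 + 3240 = 4608 + 3240 = 7848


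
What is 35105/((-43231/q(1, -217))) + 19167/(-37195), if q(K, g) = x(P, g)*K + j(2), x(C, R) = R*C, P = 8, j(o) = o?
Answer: 133135766769/94586885 ≈ 1407.6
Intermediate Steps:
x(C, R) = C*R
q(K, g) = 2 + 8*K*g (q(K, g) = (8*g)*K + 2 = 8*K*g + 2 = 2 + 8*K*g)
35105/((-43231/q(1, -217))) + 19167/(-37195) = 35105/((-43231/(2 + 8*1*(-217)))) + 19167/(-37195) = 35105/((-43231/(2 - 1736))) + 19167*(-1/37195) = 35105/((-43231/(-1734))) - 19167/37195 = 35105/((-43231*(-1/1734))) - 19167/37195 = 35105/(2543/102) - 19167/37195 = 35105*(102/2543) - 19167/37195 = 3580710/2543 - 19167/37195 = 133135766769/94586885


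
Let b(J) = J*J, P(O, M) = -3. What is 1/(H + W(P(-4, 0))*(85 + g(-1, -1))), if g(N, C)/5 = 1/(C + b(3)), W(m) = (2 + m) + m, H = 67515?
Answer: 2/134345 ≈ 1.4887e-5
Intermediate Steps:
b(J) = J²
W(m) = 2 + 2*m
g(N, C) = 5/(9 + C) (g(N, C) = 5/(C + 3²) = 5/(C + 9) = 5/(9 + C))
1/(H + W(P(-4, 0))*(85 + g(-1, -1))) = 1/(67515 + (2 + 2*(-3))*(85 + 5/(9 - 1))) = 1/(67515 + (2 - 6)*(85 + 5/8)) = 1/(67515 - 4*(85 + 5*(⅛))) = 1/(67515 - 4*(85 + 5/8)) = 1/(67515 - 4*685/8) = 1/(67515 - 685/2) = 1/(134345/2) = 2/134345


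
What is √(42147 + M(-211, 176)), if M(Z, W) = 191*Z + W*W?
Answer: √32822 ≈ 181.17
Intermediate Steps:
M(Z, W) = W² + 191*Z (M(Z, W) = 191*Z + W² = W² + 191*Z)
√(42147 + M(-211, 176)) = √(42147 + (176² + 191*(-211))) = √(42147 + (30976 - 40301)) = √(42147 - 9325) = √32822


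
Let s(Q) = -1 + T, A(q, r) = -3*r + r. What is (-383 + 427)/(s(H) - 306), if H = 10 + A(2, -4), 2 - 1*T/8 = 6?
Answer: -44/339 ≈ -0.12979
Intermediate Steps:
T = -32 (T = 16 - 8*6 = 16 - 48 = -32)
A(q, r) = -2*r
H = 18 (H = 10 - 2*(-4) = 10 + 8 = 18)
s(Q) = -33 (s(Q) = -1 - 32 = -33)
(-383 + 427)/(s(H) - 306) = (-383 + 427)/(-33 - 306) = 44/(-339) = 44*(-1/339) = -44/339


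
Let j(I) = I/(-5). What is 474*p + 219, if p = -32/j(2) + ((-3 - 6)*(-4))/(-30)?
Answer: 187851/5 ≈ 37570.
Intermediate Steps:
j(I) = -I/5 (j(I) = I*(-⅕) = -I/5)
p = 394/5 (p = -32/((-⅕*2)) + ((-3 - 6)*(-4))/(-30) = -32/(-⅖) - 9*(-4)*(-1/30) = -32*(-5/2) + 36*(-1/30) = 80 - 6/5 = 394/5 ≈ 78.800)
474*p + 219 = 474*(394/5) + 219 = 186756/5 + 219 = 187851/5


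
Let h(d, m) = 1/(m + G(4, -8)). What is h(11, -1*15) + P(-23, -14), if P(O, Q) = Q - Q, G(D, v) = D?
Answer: -1/11 ≈ -0.090909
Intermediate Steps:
h(d, m) = 1/(4 + m) (h(d, m) = 1/(m + 4) = 1/(4 + m))
P(O, Q) = 0
h(11, -1*15) + P(-23, -14) = 1/(4 - 1*15) + 0 = 1/(4 - 15) + 0 = 1/(-11) + 0 = -1/11 + 0 = -1/11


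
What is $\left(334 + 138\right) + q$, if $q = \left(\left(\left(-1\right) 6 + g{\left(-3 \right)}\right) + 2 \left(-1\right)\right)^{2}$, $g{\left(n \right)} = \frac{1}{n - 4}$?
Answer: $\frac{26377}{49} \approx 538.31$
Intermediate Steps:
$g{\left(n \right)} = \frac{1}{-4 + n}$
$q = \frac{3249}{49}$ ($q = \left(\left(\left(-1\right) 6 + \frac{1}{-4 - 3}\right) + 2 \left(-1\right)\right)^{2} = \left(\left(-6 + \frac{1}{-7}\right) - 2\right)^{2} = \left(\left(-6 - \frac{1}{7}\right) - 2\right)^{2} = \left(- \frac{43}{7} - 2\right)^{2} = \left(- \frac{57}{7}\right)^{2} = \frac{3249}{49} \approx 66.306$)
$\left(334 + 138\right) + q = \left(334 + 138\right) + \frac{3249}{49} = 472 + \frac{3249}{49} = \frac{26377}{49}$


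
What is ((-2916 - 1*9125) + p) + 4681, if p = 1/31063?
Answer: -228623679/31063 ≈ -7360.0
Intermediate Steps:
p = 1/31063 ≈ 3.2193e-5
((-2916 - 1*9125) + p) + 4681 = ((-2916 - 1*9125) + 1/31063) + 4681 = ((-2916 - 9125) + 1/31063) + 4681 = (-12041 + 1/31063) + 4681 = -374029582/31063 + 4681 = -228623679/31063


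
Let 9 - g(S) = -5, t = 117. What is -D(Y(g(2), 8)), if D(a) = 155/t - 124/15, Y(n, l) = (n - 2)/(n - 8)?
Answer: 4061/585 ≈ 6.9419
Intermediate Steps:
g(S) = 14 (g(S) = 9 - 1*(-5) = 9 + 5 = 14)
Y(n, l) = (-2 + n)/(-8 + n)
D(a) = -4061/585 (D(a) = 155/117 - 124/15 = -4061/585)
-D(Y(g(2), 8)) = -1*(-4061/585) = 4061/585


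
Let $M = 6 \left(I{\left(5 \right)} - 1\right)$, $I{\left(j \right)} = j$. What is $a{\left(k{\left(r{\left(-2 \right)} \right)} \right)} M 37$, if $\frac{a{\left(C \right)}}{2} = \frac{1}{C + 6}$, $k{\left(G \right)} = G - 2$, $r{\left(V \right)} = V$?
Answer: $888$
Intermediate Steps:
$k{\left(G \right)} = -2 + G$
$a{\left(C \right)} = \frac{2}{6 + C}$ ($a{\left(C \right)} = \frac{2}{C + 6} = \frac{2}{6 + C}$)
$M = 24$ ($M = 6 \left(5 - 1\right) = 6 \cdot 4 = 24$)
$a{\left(k{\left(r{\left(-2 \right)} \right)} \right)} M 37 = \frac{2}{6 - 4} \cdot 24 \cdot 37 = \frac{2}{2} \cdot 24 \cdot 37 = 2 \cdot \frac{1}{2} \cdot 24 \cdot 37 = 1 \cdot 24 \cdot 37 = 24 \cdot 37 = 888$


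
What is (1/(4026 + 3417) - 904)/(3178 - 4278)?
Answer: 6728471/8187300 ≈ 0.82182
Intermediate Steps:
(1/(4026 + 3417) - 904)/(3178 - 4278) = (1/7443 - 904)/(-1100) = (1/7443 - 904)*(-1/1100) = -6728471/7443*(-1/1100) = 6728471/8187300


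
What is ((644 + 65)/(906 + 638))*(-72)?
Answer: -6381/193 ≈ -33.062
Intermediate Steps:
((644 + 65)/(906 + 638))*(-72) = (709/1544)*(-72) = -6381/193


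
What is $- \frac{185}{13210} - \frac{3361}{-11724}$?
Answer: $\frac{4222987}{15487404} \approx 0.27267$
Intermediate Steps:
$- \frac{185}{13210} - \frac{3361}{-11724} = \left(-185\right) \frac{1}{13210} - - \frac{3361}{11724} = - \frac{37}{2642} + \frac{3361}{11724} = \frac{4222987}{15487404}$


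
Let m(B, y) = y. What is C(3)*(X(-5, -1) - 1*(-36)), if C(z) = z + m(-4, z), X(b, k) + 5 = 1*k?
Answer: 180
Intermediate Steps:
X(b, k) = -5 + k (X(b, k) = -5 + 1*k = -5 + k)
C(z) = 2*z (C(z) = z + z = 2*z)
C(3)*(X(-5, -1) - 1*(-36)) = (2*3)*((-5 - 1) - 1*(-36)) = 6*(-6 + 36) = 6*30 = 180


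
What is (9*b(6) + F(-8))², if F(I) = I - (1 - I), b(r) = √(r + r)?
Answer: 1261 - 612*√3 ≈ 200.98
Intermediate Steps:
b(r) = √2*√r (b(r) = √(2*r) = √2*√r)
F(I) = -1 + 2*I (F(I) = I + (-1 + I) = -1 + 2*I)
(9*b(6) + F(-8))² = (9*(√2*√6) + (-1 + 2*(-8)))² = (9*(2*√3) + (-1 - 16))² = (18*√3 - 17)² = (-17 + 18*√3)²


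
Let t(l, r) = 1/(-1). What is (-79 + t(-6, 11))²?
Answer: 6400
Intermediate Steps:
t(l, r) = -1
(-79 + t(-6, 11))² = (-79 - 1)² = (-80)² = 6400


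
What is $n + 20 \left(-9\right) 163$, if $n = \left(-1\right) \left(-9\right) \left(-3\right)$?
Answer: $-29367$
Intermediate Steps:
$n = -27$ ($n = 9 \left(-3\right) = -27$)
$n + 20 \left(-9\right) 163 = -27 + 20 \left(-9\right) 163 = -27 - 29340 = -29367$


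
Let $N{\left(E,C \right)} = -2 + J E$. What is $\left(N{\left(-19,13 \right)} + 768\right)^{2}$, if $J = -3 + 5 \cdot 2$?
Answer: $400689$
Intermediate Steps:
$J = 7$ ($J = -3 + 10 = 7$)
$N{\left(E,C \right)} = -2 + 7 E$
$\left(N{\left(-19,13 \right)} + 768\right)^{2} = \left(\left(-2 + 7 \left(-19\right)\right) + 768\right)^{2} = \left(\left(-2 - 133\right) + 768\right)^{2} = \left(-135 + 768\right)^{2} = 633^{2} = 400689$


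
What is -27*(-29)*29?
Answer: 22707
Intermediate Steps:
-27*(-29)*29 = 783*29 = 22707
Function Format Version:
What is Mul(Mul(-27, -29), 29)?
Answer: 22707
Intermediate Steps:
Mul(Mul(-27, -29), 29) = Mul(783, 29) = 22707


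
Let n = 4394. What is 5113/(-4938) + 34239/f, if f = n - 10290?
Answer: -99609215/14557224 ≈ -6.8426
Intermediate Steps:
f = -5896 (f = 4394 - 10290 = -5896)
5113/(-4938) + 34239/f = 5113/(-4938) + 34239/(-5896) = 5113*(-1/4938) + 34239*(-1/5896) = -5113/4938 - 34239/5896 = -99609215/14557224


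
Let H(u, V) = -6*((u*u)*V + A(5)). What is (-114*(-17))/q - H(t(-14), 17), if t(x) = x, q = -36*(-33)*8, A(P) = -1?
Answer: 31658147/1584 ≈ 19986.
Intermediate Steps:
q = 9504 (q = 1188*8 = 9504)
H(u, V) = 6 - 6*V*u² (H(u, V) = -6*((u*u)*V - 1) = -6*(u²*V - 1) = -6*(V*u² - 1) = -6*(-1 + V*u²) = 6 - 6*V*u²)
(-114*(-17))/q - H(t(-14), 17) = -114*(-17)/9504 - (6 - 6*17*(-14)²) = 1938*(1/9504) - (6 - 6*17*196) = 323/1584 - (6 - 19992) = 323/1584 - 1*(-19986) = 323/1584 + 19986 = 31658147/1584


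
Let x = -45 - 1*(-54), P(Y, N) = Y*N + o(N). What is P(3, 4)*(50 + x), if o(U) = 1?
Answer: 767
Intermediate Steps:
P(Y, N) = 1 + N*Y (P(Y, N) = Y*N + 1 = N*Y + 1 = 1 + N*Y)
x = 9 (x = -45 + 54 = 9)
P(3, 4)*(50 + x) = (1 + 4*3)*(50 + 9) = (1 + 12)*59 = 13*59 = 767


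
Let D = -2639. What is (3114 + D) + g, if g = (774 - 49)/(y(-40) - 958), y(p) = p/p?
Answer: 15650/33 ≈ 474.24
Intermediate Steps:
y(p) = 1
g = -25/33 (g = (774 - 49)/(1 - 958) = 725/(-957) = 725*(-1/957) = -25/33 ≈ -0.75758)
(3114 + D) + g = (3114 - 2639) - 25/33 = 475 - 25/33 = 15650/33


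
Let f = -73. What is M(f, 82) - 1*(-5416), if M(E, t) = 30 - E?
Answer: 5519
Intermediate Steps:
M(f, 82) - 1*(-5416) = (30 - 1*(-73)) - 1*(-5416) = (30 + 73) + 5416 = 103 + 5416 = 5519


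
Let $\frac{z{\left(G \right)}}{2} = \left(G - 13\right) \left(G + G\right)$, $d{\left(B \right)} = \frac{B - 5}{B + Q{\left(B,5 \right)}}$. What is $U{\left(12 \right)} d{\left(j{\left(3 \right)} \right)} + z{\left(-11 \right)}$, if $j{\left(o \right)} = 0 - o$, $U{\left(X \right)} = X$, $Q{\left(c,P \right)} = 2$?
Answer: $1152$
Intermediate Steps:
$j{\left(o \right)} = - o$
$d{\left(B \right)} = \frac{-5 + B}{2 + B}$ ($d{\left(B \right)} = \frac{B - 5}{B + 2} = \frac{-5 + B}{2 + B}$)
$z{\left(G \right)} = 4 G \left(-13 + G\right)$ ($z{\left(G \right)} = 2 \left(G - 13\right) \left(G + G\right) = 2 \left(-13 + G\right) 2 G = 2 \cdot 2 G \left(-13 + G\right) = 4 G \left(-13 + G\right)$)
$U{\left(12 \right)} d{\left(j{\left(3 \right)} \right)} + z{\left(-11 \right)} = 12 \frac{-5 - 3}{2 - 3} + 4 \left(-11\right) \left(-13 - 11\right) = 12 \frac{-5 - 3}{2 - 3} + 4 \left(-11\right) \left(-24\right) = 12 \frac{1}{-1} \left(-8\right) + 1056 = 12 \left(\left(-1\right) \left(-8\right)\right) + 1056 = 12 \cdot 8 + 1056 = 96 + 1056 = 1152$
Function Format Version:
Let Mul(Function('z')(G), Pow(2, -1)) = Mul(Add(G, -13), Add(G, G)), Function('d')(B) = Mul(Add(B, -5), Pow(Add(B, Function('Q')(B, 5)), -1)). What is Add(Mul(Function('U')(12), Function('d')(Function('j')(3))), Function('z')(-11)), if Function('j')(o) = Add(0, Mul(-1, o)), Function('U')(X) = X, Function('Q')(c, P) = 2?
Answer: 1152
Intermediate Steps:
Function('j')(o) = Mul(-1, o)
Function('d')(B) = Mul(Pow(Add(2, B), -1), Add(-5, B)) (Function('d')(B) = Mul(Add(B, -5), Pow(Add(B, 2), -1)) = Mul(Add(-5, B), Pow(Add(2, B), -1)) = Mul(Pow(Add(2, B), -1), Add(-5, B)))
Function('z')(G) = Mul(4, G, Add(-13, G)) (Function('z')(G) = Mul(2, Mul(Add(G, -13), Add(G, G))) = Mul(2, Mul(Add(-13, G), Mul(2, G))) = Mul(2, Mul(2, G, Add(-13, G))) = Mul(4, G, Add(-13, G)))
Add(Mul(Function('U')(12), Function('d')(Function('j')(3))), Function('z')(-11)) = Add(Mul(12, Mul(Pow(Add(2, Mul(-1, 3)), -1), Add(-5, Mul(-1, 3)))), Mul(4, -11, Add(-13, -11))) = Add(Mul(12, Mul(Pow(Add(2, -3), -1), Add(-5, -3))), Mul(4, -11, -24)) = Add(Mul(12, Mul(Pow(-1, -1), -8)), 1056) = Add(Mul(12, Mul(-1, -8)), 1056) = Add(Mul(12, 8), 1056) = Add(96, 1056) = 1152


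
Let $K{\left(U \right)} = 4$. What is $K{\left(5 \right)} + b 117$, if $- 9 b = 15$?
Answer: $-191$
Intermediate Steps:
$b = - \frac{5}{3}$ ($b = \left(- \frac{1}{9}\right) 15 = - \frac{5}{3} \approx -1.6667$)
$K{\left(5 \right)} + b 117 = 4 - 195 = -191$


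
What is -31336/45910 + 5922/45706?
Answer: -290091049/524590615 ≈ -0.55299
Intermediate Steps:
-31336/45910 + 5922/45706 = -31336*1/45910 + 5922*(1/45706) = -15668/22955 + 2961/22853 = -290091049/524590615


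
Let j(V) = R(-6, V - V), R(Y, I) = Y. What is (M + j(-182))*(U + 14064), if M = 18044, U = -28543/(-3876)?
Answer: 28935396149/114 ≈ 2.5382e+8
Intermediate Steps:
U = 1679/228 (U = -28543*(-1/3876) = 1679/228 ≈ 7.3640)
j(V) = -6
(M + j(-182))*(U + 14064) = (18044 - 6)*(1679/228 + 14064) = 18038*(3208271/228) = 28935396149/114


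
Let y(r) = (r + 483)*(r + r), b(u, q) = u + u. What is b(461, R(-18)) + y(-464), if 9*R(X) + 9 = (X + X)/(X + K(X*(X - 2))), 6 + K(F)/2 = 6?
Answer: -16710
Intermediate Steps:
K(F) = 0 (K(F) = -12 + 2*6 = -12 + 12 = 0)
R(X) = -7/9 (R(X) = -1 + ((X + X)/(X + 0))/9 = -1 + ((2*X)/X)/9 = -1 + (⅑)*2 = -1 + 2/9 = -7/9)
b(u, q) = 2*u
y(r) = 2*r*(483 + r) (y(r) = (483 + r)*(2*r) = 2*r*(483 + r))
b(461, R(-18)) + y(-464) = 2*461 + 2*(-464)*(483 - 464) = 922 + 2*(-464)*19 = 922 - 17632 = -16710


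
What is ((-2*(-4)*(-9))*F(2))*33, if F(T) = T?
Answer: -4752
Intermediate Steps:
((-2*(-4)*(-9))*F(2))*33 = ((-2*(-4)*(-9))*2)*33 = ((8*(-9))*2)*33 = -72*2*33 = -144*33 = -4752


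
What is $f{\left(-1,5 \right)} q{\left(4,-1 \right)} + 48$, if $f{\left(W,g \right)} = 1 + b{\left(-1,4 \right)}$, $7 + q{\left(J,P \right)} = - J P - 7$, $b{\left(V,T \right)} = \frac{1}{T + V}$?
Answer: $\frac{104}{3} \approx 34.667$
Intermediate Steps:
$q{\left(J,P \right)} = -14 - J P$ ($q{\left(J,P \right)} = -7 + \left(- J P - 7\right) = -7 - \left(7 + J P\right) = -14 - J P$)
$f{\left(W,g \right)} = \frac{4}{3}$ ($f{\left(W,g \right)} = 1 + \frac{1}{4 - 1} = 1 + \frac{1}{3} = \frac{4}{3}$)
$f{\left(-1,5 \right)} q{\left(4,-1 \right)} + 48 = \frac{4 \left(-14 - 4 \left(-1\right)\right)}{3} + 48 = \frac{4 \left(-14 + 4\right)}{3} + 48 = \frac{4}{3} \left(-10\right) + 48 = - \frac{40}{3} + 48 = \frac{104}{3}$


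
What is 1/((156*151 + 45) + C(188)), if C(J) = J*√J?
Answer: 23601/550362529 - 376*√47/550362529 ≈ 3.8199e-5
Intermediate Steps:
C(J) = J^(3/2)
1/((156*151 + 45) + C(188)) = 1/((156*151 + 45) + 188^(3/2)) = 1/((23556 + 45) + 376*√47) = 1/(23601 + 376*√47)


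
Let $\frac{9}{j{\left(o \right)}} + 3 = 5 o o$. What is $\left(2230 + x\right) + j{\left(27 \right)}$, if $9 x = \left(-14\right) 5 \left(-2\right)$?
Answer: $\frac{24534967}{10926} \approx 2245.6$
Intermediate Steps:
$j{\left(o \right)} = \frac{9}{-3 + 5 o^{2}}$ ($j{\left(o \right)} = \frac{9}{-3 + 5 o o} = \frac{9}{-3 + 5 o^{2}}$)
$x = \frac{140}{9}$ ($x = \frac{\left(-14\right) 5 \left(-2\right)}{9} = \frac{\left(-70\right) \left(-2\right)}{9} = \frac{1}{9} \cdot 140 = \frac{140}{9} \approx 15.556$)
$\left(2230 + x\right) + j{\left(27 \right)} = \left(2230 + \frac{140}{9}\right) + \frac{9}{-3 + 5 \cdot 27^{2}} = \frac{20210}{9} + \frac{9}{-3 + 5 \cdot 729} = \frac{20210}{9} + \frac{9}{-3 + 3645} = \frac{20210}{9} + \frac{9}{3642} = \frac{20210}{9} + 9 \cdot \frac{1}{3642} = \frac{20210}{9} + \frac{3}{1214} = \frac{24534967}{10926}$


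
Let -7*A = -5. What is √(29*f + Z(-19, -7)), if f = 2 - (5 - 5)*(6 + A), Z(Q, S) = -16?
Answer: √42 ≈ 6.4807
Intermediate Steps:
A = 5/7 (A = -⅐*(-5) = 5/7 ≈ 0.71429)
f = 2 (f = 2 - (5 - 5)*(6 + 5/7) = 2 - 0*47/7 = 2 - 1*0 = 2 + 0 = 2)
√(29*f + Z(-19, -7)) = √(29*2 - 16) = √(58 - 16) = √42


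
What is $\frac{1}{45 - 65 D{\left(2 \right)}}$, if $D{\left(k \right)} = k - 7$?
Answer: $\frac{1}{370} \approx 0.0027027$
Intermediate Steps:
$D{\left(k \right)} = -7 + k$ ($D{\left(k \right)} = k - 7 = -7 + k$)
$\frac{1}{45 - 65 D{\left(2 \right)}} = \frac{1}{45 - 65 \left(-7 + 2\right)} = \frac{1}{45 - -325} = \frac{1}{45 + 325} = \frac{1}{370}$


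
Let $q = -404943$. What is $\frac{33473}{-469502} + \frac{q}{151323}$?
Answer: $- \frac{5914751005}{2152922762} \approx -2.7473$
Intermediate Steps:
$\frac{33473}{-469502} + \frac{q}{151323} = \frac{33473}{-469502} - \frac{404943}{151323} = 33473 \left(- \frac{1}{469502}\right) - \frac{134981}{50441} = - \frac{3043}{42682} - \frac{134981}{50441} = - \frac{5914751005}{2152922762}$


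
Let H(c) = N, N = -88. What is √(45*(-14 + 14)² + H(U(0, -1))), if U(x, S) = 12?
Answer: 2*I*√22 ≈ 9.3808*I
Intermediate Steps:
H(c) = -88
√(45*(-14 + 14)² + H(U(0, -1))) = √(45*(-14 + 14)² - 88) = √(45*0² - 88) = √(45*0 - 88) = √(0 - 88) = √(-88) = 2*I*√22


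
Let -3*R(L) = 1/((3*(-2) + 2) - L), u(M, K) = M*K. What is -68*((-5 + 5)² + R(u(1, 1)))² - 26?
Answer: -5918/225 ≈ -26.302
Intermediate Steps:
u(M, K) = K*M
R(L) = -1/(3*(-4 - L)) (R(L) = -1/(3*((3*(-2) + 2) - L)) = -1/(3*((-6 + 2) - L)) = -1/(3*(-4 - L)))
-68*((-5 + 5)² + R(u(1, 1)))² - 26 = -68*((-5 + 5)² + 1/(3*(4 + 1*1)))² - 26 = -68*(0² + 1/(3*(4 + 1)))² - 26 = -68*(0 + (⅓)/5)² - 26 = -68*(0 + (⅓)*(⅕))² - 26 = -68*(0 + 1/15)² - 26 = -68*(1/15)² - 26 = -68*1/225 - 26 = -68/225 - 26 = -5918/225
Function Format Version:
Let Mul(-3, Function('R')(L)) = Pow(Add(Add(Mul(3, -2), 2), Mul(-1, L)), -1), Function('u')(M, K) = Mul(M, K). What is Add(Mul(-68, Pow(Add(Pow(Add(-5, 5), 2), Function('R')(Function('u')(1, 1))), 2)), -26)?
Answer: Rational(-5918, 225) ≈ -26.302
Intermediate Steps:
Function('u')(M, K) = Mul(K, M)
Function('R')(L) = Mul(Rational(-1, 3), Pow(Add(-4, Mul(-1, L)), -1)) (Function('R')(L) = Mul(Rational(-1, 3), Pow(Add(Add(Mul(3, -2), 2), Mul(-1, L)), -1)) = Mul(Rational(-1, 3), Pow(Add(Add(-6, 2), Mul(-1, L)), -1)) = Mul(Rational(-1, 3), Pow(Add(-4, Mul(-1, L)), -1)))
Add(Mul(-68, Pow(Add(Pow(Add(-5, 5), 2), Function('R')(Function('u')(1, 1))), 2)), -26) = Add(Mul(-68, Pow(Add(Pow(Add(-5, 5), 2), Mul(Rational(1, 3), Pow(Add(4, Mul(1, 1)), -1))), 2)), -26) = Add(Mul(-68, Pow(Add(Pow(0, 2), Mul(Rational(1, 3), Pow(Add(4, 1), -1))), 2)), -26) = Add(Mul(-68, Pow(Add(0, Mul(Rational(1, 3), Pow(5, -1))), 2)), -26) = Add(Mul(-68, Pow(Add(0, Mul(Rational(1, 3), Rational(1, 5))), 2)), -26) = Add(Mul(-68, Pow(Add(0, Rational(1, 15)), 2)), -26) = Add(Mul(-68, Pow(Rational(1, 15), 2)), -26) = Add(Mul(-68, Rational(1, 225)), -26) = Add(Rational(-68, 225), -26) = Rational(-5918, 225)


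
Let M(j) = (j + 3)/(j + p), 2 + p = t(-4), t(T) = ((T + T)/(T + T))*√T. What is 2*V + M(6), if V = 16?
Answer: 169/5 - 9*I/10 ≈ 33.8 - 0.9*I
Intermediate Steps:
t(T) = √T (t(T) = ((2*T)/((2*T)))*√T = ((2*T)*(1/(2*T)))*√T = 1*√T = √T)
p = -2 + 2*I (p = -2 + √(-4) = -2 + 2*I ≈ -2.0 + 2.0*I)
M(j) = (3 + j)/(-2 + j + 2*I) (M(j) = (j + 3)/(j + (-2 + 2*I)) = (3 + j)/(-2 + j + 2*I))
2*V + M(6) = 2*16 + (3 + 6)/(-2 + 6 + 2*I) = 32 + 9/(4 + 2*I) = 32 + ((4 - 2*I)/20)*9 = 32 + 9*(4 - 2*I)/20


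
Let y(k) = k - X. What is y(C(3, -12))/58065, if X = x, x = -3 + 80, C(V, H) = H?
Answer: -89/58065 ≈ -0.0015328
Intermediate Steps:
x = 77
X = 77
y(k) = -77 + k (y(k) = k - 1*77 = k - 77 = -77 + k)
y(C(3, -12))/58065 = (-77 - 12)/58065 = -89*1/58065 = -89/58065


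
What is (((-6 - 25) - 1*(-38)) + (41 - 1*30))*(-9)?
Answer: -162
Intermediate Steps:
(((-6 - 25) - 1*(-38)) + (41 - 1*30))*(-9) = ((-31 + 38) + (41 - 30))*(-9) = (7 + 11)*(-9) = 18*(-9) = -162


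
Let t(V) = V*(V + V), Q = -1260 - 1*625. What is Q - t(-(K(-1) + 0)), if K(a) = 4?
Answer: -1917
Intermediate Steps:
Q = -1885 (Q = -1260 - 625 = -1885)
t(V) = 2*V² (t(V) = V*(2*V) = 2*V²)
Q - t(-(K(-1) + 0)) = -1885 - 2*(-(4 + 0))² = -1885 - 2*(-1*4)² = -1885 - 2*(-4)² = -1885 - 2*16 = -1885 - 1*32 = -1885 - 32 = -1917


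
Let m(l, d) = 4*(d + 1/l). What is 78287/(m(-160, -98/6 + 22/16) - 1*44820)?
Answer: -9394440/5385583 ≈ -1.7444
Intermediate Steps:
m(l, d) = 4*d + 4/l (m(l, d) = 4*(d + 1/l) = 4*d + 4/l)
78287/(m(-160, -98/6 + 22/16) - 1*44820) = 78287/((4*(-98/6 + 22/16) + 4/(-160)) - 1*44820) = 78287/((4*(-98*⅙ + 22*(1/16)) + 4*(-1/160)) - 44820) = 78287/((4*(-49/3 + 11/8) - 1/40) - 44820) = 78287/((4*(-359/24) - 1/40) - 44820) = 78287/((-359/6 - 1/40) - 44820) = 78287/(-7183/120 - 44820) = 78287/(-5385583/120) = 78287*(-120/5385583) = -9394440/5385583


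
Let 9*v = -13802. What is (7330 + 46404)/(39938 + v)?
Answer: 241803/172820 ≈ 1.3992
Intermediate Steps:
v = -13802/9 (v = (1/9)*(-13802) = -13802/9 ≈ -1533.6)
(7330 + 46404)/(39938 + v) = (7330 + 46404)/(39938 - 13802/9) = 53734/(345640/9) = 53734*(9/345640) = 241803/172820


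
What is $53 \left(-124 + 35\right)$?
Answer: $-4717$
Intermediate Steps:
$53 \left(-124 + 35\right) = 53 \left(-89\right) = -4717$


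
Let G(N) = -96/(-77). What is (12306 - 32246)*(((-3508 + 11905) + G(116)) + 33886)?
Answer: -64922386780/77 ≈ -8.4315e+8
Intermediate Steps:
G(N) = 96/77 (G(N) = -96*(-1/77) = 96/77)
(12306 - 32246)*(((-3508 + 11905) + G(116)) + 33886) = (12306 - 32246)*(((-3508 + 11905) + 96/77) + 33886) = -19940*((8397 + 96/77) + 33886) = -19940*(646665/77 + 33886) = -19940*3255887/77 = -64922386780/77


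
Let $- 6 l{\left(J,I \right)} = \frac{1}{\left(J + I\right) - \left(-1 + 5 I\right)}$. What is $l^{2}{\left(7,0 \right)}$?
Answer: $\frac{1}{2304} \approx 0.00043403$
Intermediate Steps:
$l{\left(J,I \right)} = - \frac{1}{6 \left(1 + J - 4 I\right)}$ ($l{\left(J,I \right)} = - \frac{1}{6 \left(\left(J + I\right) - \left(-1 + 5 I\right)\right)} = - \frac{1}{6 \left(\left(I + J\right) - \left(-1 + 5 I\right)\right)} = - \frac{1}{6 \left(1 + J - 4 I\right)}$)
$l^{2}{\left(7,0 \right)} = \left(\frac{1}{6 \left(-1 - 7 + 4 \cdot 0\right)}\right)^{2} = \left(\frac{1}{6 \left(-1 - 7 + 0\right)}\right)^{2} = \left(\frac{1}{6 \left(-8\right)}\right)^{2} = \left(\frac{1}{6} \left(- \frac{1}{8}\right)\right)^{2} = \left(- \frac{1}{48}\right)^{2} = \frac{1}{2304}$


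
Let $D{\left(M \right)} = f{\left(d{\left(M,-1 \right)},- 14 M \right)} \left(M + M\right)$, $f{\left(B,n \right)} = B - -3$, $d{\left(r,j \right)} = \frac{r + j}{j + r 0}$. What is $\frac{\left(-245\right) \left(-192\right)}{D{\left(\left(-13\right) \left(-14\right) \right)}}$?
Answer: $- \frac{840}{1157} \approx -0.72602$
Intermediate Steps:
$d{\left(r,j \right)} = \frac{j + r}{j}$ ($d{\left(r,j \right)} = \frac{j + r}{j + 0} = \frac{j + r}{j}$)
$f{\left(B,n \right)} = 3 + B$ ($f{\left(B,n \right)} = B + 3 = 3 + B$)
$D{\left(M \right)} = 2 M \left(4 - M\right)$ ($D{\left(M \right)} = \left(3 + \frac{-1 + M}{-1}\right) \left(M + M\right) = \left(3 - \left(-1 + M\right)\right) 2 M = \left(4 - M\right) 2 M = 2 M \left(4 - M\right)$)
$\frac{\left(-245\right) \left(-192\right)}{D{\left(\left(-13\right) \left(-14\right) \right)}} = \frac{\left(-245\right) \left(-192\right)}{2 \left(\left(-13\right) \left(-14\right)\right) \left(4 - \left(-13\right) \left(-14\right)\right)} = \frac{47040}{2 \cdot 182 \left(4 - 182\right)} = \frac{47040}{2 \cdot 182 \left(-178\right)} = \frac{47040}{-64792} = 47040 \left(- \frac{1}{64792}\right) = - \frac{840}{1157}$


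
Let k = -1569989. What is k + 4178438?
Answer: 2608449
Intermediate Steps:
k + 4178438 = -1569989 + 4178438 = 2608449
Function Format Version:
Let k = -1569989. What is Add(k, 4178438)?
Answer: 2608449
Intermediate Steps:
Add(k, 4178438) = Add(-1569989, 4178438) = 2608449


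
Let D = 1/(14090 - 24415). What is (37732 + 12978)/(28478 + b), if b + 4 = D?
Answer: 523580750/293994049 ≈ 1.7809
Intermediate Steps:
D = -1/10325 (D = 1/(-10325) = -1/10325 ≈ -9.6852e-5)
b = -41301/10325 (b = -4 - 1/10325 = -41301/10325 ≈ -4.0001)
(37732 + 12978)/(28478 + b) = (37732 + 12978)/(28478 - 41301/10325) = 50710/(293994049/10325) = 50710*(10325/293994049) = 523580750/293994049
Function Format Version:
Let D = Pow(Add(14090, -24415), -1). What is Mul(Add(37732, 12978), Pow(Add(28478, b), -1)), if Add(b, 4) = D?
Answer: Rational(523580750, 293994049) ≈ 1.7809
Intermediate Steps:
D = Rational(-1, 10325) (D = Pow(-10325, -1) = Rational(-1, 10325) ≈ -9.6852e-5)
b = Rational(-41301, 10325) (b = Add(-4, Rational(-1, 10325)) = Rational(-41301, 10325) ≈ -4.0001)
Mul(Add(37732, 12978), Pow(Add(28478, b), -1)) = Mul(Add(37732, 12978), Pow(Add(28478, Rational(-41301, 10325)), -1)) = Mul(50710, Pow(Rational(293994049, 10325), -1)) = Mul(50710, Rational(10325, 293994049)) = Rational(523580750, 293994049)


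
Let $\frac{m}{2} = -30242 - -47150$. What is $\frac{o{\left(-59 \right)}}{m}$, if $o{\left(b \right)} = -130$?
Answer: $- \frac{65}{16908} \approx -0.0038443$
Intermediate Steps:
$m = 33816$ ($m = 2 \left(-30242 - -47150\right) = 2 \left(-30242 + 47150\right) = 2 \cdot 16908 = 33816$)
$\frac{o{\left(-59 \right)}}{m} = - \frac{130}{33816} = \left(-130\right) \frac{1}{33816} = - \frac{65}{16908}$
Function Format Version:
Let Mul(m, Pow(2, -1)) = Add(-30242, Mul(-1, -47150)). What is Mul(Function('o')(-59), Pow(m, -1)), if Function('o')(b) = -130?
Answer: Rational(-65, 16908) ≈ -0.0038443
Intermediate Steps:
m = 33816 (m = Mul(2, Add(-30242, Mul(-1, -47150))) = Mul(2, Add(-30242, 47150)) = Mul(2, 16908) = 33816)
Mul(Function('o')(-59), Pow(m, -1)) = Mul(-130, Pow(33816, -1)) = Mul(-130, Rational(1, 33816)) = Rational(-65, 16908)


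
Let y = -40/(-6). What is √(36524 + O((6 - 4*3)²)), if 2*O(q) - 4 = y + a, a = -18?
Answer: 331*√3/3 ≈ 191.10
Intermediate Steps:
y = 20/3 (y = -40*(-⅙) = 20/3 ≈ 6.6667)
O(q) = -11/3 (O(q) = 2 + (20/3 - 18)/2 = 2 + (½)*(-34/3) = 2 - 17/3 = -11/3)
√(36524 + O((6 - 4*3)²)) = √(36524 - 11/3) = √(109561/3) = 331*√3/3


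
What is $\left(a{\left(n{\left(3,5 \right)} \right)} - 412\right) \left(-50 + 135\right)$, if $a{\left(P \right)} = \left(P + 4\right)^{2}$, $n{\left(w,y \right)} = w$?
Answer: $-30855$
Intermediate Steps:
$a{\left(P \right)} = \left(4 + P\right)^{2}$
$\left(a{\left(n{\left(3,5 \right)} \right)} - 412\right) \left(-50 + 135\right) = \left(\left(4 + 3\right)^{2} - 412\right) \left(-50 + 135\right) = \left(7^{2} - 412\right) 85 = \left(49 - 412\right) 85 = \left(-363\right) 85 = -30855$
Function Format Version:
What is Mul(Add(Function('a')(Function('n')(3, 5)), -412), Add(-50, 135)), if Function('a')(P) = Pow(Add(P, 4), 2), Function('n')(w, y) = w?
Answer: -30855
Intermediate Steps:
Function('a')(P) = Pow(Add(4, P), 2)
Mul(Add(Function('a')(Function('n')(3, 5)), -412), Add(-50, 135)) = Mul(Add(Pow(Add(4, 3), 2), -412), Add(-50, 135)) = Mul(Add(Pow(7, 2), -412), 85) = Mul(Add(49, -412), 85) = Mul(-363, 85) = -30855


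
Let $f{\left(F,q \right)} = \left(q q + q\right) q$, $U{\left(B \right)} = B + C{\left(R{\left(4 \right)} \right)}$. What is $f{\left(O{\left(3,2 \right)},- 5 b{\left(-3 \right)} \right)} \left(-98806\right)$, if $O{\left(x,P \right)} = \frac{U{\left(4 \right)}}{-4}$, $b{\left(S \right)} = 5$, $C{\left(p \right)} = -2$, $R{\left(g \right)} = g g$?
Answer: $1482090000$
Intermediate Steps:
$R{\left(g \right)} = g^{2}$
$U{\left(B \right)} = -2 + B$ ($U{\left(B \right)} = B - 2 = -2 + B$)
$O{\left(x,P \right)} = - \frac{1}{2}$ ($O{\left(x,P \right)} = \frac{-2 + 4}{-4} = 2 \left(- \frac{1}{4}\right) = - \frac{1}{2}$)
$f{\left(F,q \right)} = q \left(q + q^{2}\right)$ ($f{\left(F,q \right)} = \left(q^{2} + q\right) q = \left(q + q^{2}\right) q = q \left(q + q^{2}\right)$)
$f{\left(O{\left(3,2 \right)},- 5 b{\left(-3 \right)} \right)} \left(-98806\right) = \left(\left(-5\right) 5\right)^{2} \left(1 - 25\right) \left(-98806\right) = \left(-25\right)^{2} \left(1 - 25\right) \left(-98806\right) = 625 \left(-24\right) \left(-98806\right) = \left(-15000\right) \left(-98806\right) = 1482090000$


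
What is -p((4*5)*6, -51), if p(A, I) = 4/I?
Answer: 4/51 ≈ 0.078431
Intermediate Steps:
-p((4*5)*6, -51) = -4/(-51) = -4*(-1)/51 = -1*(-4/51) = 4/51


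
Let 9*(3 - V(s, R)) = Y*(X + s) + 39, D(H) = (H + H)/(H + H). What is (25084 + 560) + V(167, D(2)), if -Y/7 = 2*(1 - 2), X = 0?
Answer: 228446/9 ≈ 25383.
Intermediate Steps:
Y = 14 (Y = -14*(1 - 2) = -14*(-1) = -7*(-2) = 14)
D(H) = 1 (D(H) = (2*H)/((2*H)) = (2*H)*(1/(2*H)) = 1)
V(s, R) = -4/3 - 14*s/9 (V(s, R) = 3 - (14*(0 + s) + 39)/9 = 3 - (14*s + 39)/9 = 3 - (39 + 14*s)/9 = 3 + (-13/3 - 14*s/9) = -4/3 - 14*s/9)
(25084 + 560) + V(167, D(2)) = (25084 + 560) + (-4/3 - 14/9*167) = 25644 + (-4/3 - 2338/9) = 25644 - 2350/9 = 228446/9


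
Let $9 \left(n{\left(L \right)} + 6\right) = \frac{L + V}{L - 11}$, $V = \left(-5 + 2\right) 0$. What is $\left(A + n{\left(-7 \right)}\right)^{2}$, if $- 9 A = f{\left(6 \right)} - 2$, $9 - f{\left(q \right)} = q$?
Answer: $\frac{966289}{26244} \approx 36.819$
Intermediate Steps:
$f{\left(q \right)} = 9 - q$
$V = 0$ ($V = \left(-3\right) 0 = 0$)
$n{\left(L \right)} = -6 + \frac{L}{9 \left(-11 + L\right)}$ ($n{\left(L \right)} = -6 + \frac{\left(L + 0\right) \frac{1}{L - 11}}{9} = -6 + \frac{L \frac{1}{-11 + L}}{9} = -6 + \frac{L}{9 \left(-11 + L\right)}$)
$A = - \frac{1}{9}$ ($A = - \frac{\left(9 - 6\right) - 2}{9} = - \frac{3 - 2}{9} = \left(- \frac{1}{9}\right) 1 = - \frac{1}{9} \approx -0.11111$)
$\left(A + n{\left(-7 \right)}\right)^{2} = \left(- \frac{1}{9} + \frac{594 - -371}{9 \left(-11 - 7\right)}\right)^{2} = \left(- \frac{1}{9} + \frac{594 + 371}{9 \left(-18\right)}\right)^{2} = \left(- \frac{1}{9} + \frac{1}{9} \left(- \frac{1}{18}\right) 965\right)^{2} = \left(- \frac{1}{9} - \frac{965}{162}\right)^{2} = \left(- \frac{983}{162}\right)^{2} = \frac{966289}{26244}$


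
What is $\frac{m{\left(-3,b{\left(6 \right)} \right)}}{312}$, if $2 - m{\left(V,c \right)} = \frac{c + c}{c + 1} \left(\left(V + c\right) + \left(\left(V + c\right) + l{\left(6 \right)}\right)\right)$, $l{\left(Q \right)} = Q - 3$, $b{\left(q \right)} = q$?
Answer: $- \frac{47}{1092} \approx -0.04304$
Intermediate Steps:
$l{\left(Q \right)} = -3 + Q$ ($l{\left(Q \right)} = Q - 3 = -3 + Q$)
$m{\left(V,c \right)} = 2 - \frac{2 c \left(3 + 2 V + 2 c\right)}{1 + c}$ ($m{\left(V,c \right)} = 2 - \frac{c + c}{c + 1} \left(\left(V + c\right) + \left(\left(V + c\right) + \left(-3 + 6\right)\right)\right) = 2 - \frac{2 c}{1 + c} \left(\left(V + c\right) + \left(\left(V + c\right) + 3\right)\right) = 2 - \frac{2 c}{1 + c} \left(\left(V + c\right) + \left(3 + V + c\right)\right) = 2 - \frac{2 c}{1 + c} \left(3 + 2 V + 2 c\right) = 2 - \frac{2 c \left(3 + 2 V + 2 c\right)}{1 + c}$)
$\frac{m{\left(-3,b{\left(6 \right)} \right)}}{312} = \frac{2 \frac{1}{1 + 6} \left(1 - 12 - 2 \cdot 6^{2} - \left(-6\right) 6\right)}{312} = \frac{2 \left(1 - 12 - 72 + 36\right)}{7} \cdot \frac{1}{312} = 2 \cdot \frac{1}{7} \left(1 - 12 - 72 + 36\right) \frac{1}{312} = 2 \cdot \frac{1}{7} \left(-47\right) \frac{1}{312} = \left(- \frac{94}{7}\right) \frac{1}{312} = - \frac{47}{1092}$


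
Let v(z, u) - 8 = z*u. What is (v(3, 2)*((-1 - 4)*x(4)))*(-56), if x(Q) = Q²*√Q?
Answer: 125440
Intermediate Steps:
x(Q) = Q^(5/2)
v(z, u) = 8 + u*z (v(z, u) = 8 + z*u = 8 + u*z)
(v(3, 2)*((-1 - 4)*x(4)))*(-56) = ((8 + 2*3)*((-1 - 4)*4^(5/2)))*(-56) = ((8 + 6)*(-5*32))*(-56) = (14*(-160))*(-56) = -2240*(-56) = 125440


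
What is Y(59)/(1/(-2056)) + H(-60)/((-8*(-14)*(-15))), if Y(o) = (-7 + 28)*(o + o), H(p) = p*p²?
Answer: -35662476/7 ≈ -5.0946e+6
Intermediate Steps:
H(p) = p³
Y(o) = 42*o (Y(o) = 21*(2*o) = 42*o)
Y(59)/(1/(-2056)) + H(-60)/((-8*(-14)*(-15))) = (42*59)/(1/(-2056)) + (-60)³/((-8*(-14)*(-15))) = 2478/(-1/2056) - 216000/(112*(-15)) = 2478*(-2056) - 216000/(-1680) = -5094768 - 216000*(-1/1680) = -5094768 + 900/7 = -35662476/7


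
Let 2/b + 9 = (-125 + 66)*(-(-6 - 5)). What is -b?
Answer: 1/329 ≈ 0.0030395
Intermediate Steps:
b = -1/329 (b = 2/(-9 + (-125 + 66)*(-(-6 - 5))) = 2/(-9 - (-59)*(-11)) = 2/(-9 - 59*11) = 2/(-9 - 649) = 2/(-658) = 2*(-1/658) = -1/329 ≈ -0.0030395)
-b = -1*(-1/329) = 1/329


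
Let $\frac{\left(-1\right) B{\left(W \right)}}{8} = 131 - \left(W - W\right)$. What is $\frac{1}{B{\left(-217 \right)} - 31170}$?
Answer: $- \frac{1}{32218} \approx -3.1039 \cdot 10^{-5}$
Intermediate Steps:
$B{\left(W \right)} = -1048$ ($B{\left(W \right)} = - 8 \left(131 - \left(W - W\right)\right) = - 8 \left(131 - 0\right) = - 8 \left(131 + 0\right) = \left(-8\right) 131 = -1048$)
$\frac{1}{B{\left(-217 \right)} - 31170} = \frac{1}{-1048 - 31170} = \frac{1}{-32218} = - \frac{1}{32218}$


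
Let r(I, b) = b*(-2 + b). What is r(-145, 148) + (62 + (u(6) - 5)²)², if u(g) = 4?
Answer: 25577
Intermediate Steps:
r(-145, 148) + (62 + (u(6) - 5)²)² = 148*(-2 + 148) + (62 + (4 - 5)²)² = 148*146 + (62 + (-1)²)² = 21608 + (62 + 1)² = 21608 + 63² = 21608 + 3969 = 25577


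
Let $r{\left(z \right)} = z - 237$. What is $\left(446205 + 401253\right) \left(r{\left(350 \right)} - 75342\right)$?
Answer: $-63753417882$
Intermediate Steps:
$r{\left(z \right)} = -237 + z$
$\left(446205 + 401253\right) \left(r{\left(350 \right)} - 75342\right) = \left(446205 + 401253\right) \left(\left(-237 + 350\right) - 75342\right) = 847458 \left(113 - 75342\right) = 847458 \left(-75229\right) = -63753417882$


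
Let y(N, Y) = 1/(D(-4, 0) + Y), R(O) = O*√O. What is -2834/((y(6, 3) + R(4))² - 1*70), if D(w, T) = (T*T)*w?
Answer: 25506/5 ≈ 5101.2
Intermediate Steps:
D(w, T) = w*T² (D(w, T) = T²*w = w*T²)
R(O) = O^(3/2)
y(N, Y) = 1/Y (y(N, Y) = 1/(-4*0² + Y) = 1/(-4*0 + Y) = 1/(0 + Y) = 1/Y)
-2834/((y(6, 3) + R(4))² - 1*70) = -2834/((1/3 + 4^(3/2))² - 1*70) = -2834/((⅓ + 8)² - 70) = -2834/((25/3)² - 70) = -2834/(625/9 - 70) = -2834/(-5/9) = -2834*(-9)/5 = -13*(-1962/5) = 25506/5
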